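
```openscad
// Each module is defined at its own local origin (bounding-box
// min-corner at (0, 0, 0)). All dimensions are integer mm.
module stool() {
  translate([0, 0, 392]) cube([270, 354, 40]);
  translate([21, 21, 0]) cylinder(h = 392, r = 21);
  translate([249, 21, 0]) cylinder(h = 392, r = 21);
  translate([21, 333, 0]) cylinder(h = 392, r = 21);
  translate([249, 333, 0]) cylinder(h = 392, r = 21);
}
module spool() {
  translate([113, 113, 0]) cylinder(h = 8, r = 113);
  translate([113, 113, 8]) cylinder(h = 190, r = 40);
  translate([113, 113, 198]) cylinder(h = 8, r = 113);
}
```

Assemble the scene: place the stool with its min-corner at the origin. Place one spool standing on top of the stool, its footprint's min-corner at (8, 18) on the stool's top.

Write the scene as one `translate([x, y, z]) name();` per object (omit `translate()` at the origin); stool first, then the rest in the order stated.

stool();
translate([8, 18, 432]) spool();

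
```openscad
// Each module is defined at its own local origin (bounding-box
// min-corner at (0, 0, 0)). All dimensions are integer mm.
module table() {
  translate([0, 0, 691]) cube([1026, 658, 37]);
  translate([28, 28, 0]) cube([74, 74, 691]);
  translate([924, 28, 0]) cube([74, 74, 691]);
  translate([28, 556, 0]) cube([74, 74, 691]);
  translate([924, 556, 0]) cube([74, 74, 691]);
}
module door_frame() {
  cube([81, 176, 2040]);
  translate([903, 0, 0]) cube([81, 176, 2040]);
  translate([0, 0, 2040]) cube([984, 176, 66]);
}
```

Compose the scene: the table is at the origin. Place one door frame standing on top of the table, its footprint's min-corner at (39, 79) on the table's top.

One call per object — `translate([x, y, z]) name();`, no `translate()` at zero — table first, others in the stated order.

table();
translate([39, 79, 728]) door_frame();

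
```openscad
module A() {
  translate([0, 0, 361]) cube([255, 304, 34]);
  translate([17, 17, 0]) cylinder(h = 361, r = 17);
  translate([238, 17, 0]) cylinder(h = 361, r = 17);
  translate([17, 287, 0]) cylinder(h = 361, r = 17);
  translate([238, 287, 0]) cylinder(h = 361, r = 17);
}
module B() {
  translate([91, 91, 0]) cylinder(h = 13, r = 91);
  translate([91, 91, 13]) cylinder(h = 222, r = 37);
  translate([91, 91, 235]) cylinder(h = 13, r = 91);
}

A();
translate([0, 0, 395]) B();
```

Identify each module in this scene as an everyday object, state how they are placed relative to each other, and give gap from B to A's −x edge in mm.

The spool's min-x is at 0; the stool's min-x is 0; gap = 0 mm.

A is a stool. B is a spool. The spool is on top of the stool. The gap from the spool to the stool's −x edge is 0 mm.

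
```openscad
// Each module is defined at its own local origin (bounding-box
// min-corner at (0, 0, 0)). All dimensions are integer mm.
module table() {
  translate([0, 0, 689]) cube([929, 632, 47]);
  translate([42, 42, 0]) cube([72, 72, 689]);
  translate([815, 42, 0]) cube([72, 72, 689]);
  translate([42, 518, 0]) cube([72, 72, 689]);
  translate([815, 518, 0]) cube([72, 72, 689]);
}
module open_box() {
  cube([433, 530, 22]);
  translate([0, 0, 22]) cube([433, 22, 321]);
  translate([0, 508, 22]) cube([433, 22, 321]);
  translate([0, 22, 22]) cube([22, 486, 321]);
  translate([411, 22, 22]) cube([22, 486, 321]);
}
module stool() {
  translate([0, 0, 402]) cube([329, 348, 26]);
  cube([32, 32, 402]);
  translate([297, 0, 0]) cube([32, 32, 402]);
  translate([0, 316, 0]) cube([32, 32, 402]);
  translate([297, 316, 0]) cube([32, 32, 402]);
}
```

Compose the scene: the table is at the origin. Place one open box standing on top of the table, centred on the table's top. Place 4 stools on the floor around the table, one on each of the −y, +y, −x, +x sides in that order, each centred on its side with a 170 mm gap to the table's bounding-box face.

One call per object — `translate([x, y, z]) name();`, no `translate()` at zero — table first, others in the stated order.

table();
translate([248, 51, 736]) open_box();
translate([300, -518, 0]) stool();
translate([300, 802, 0]) stool();
translate([-499, 142, 0]) stool();
translate([1099, 142, 0]) stool();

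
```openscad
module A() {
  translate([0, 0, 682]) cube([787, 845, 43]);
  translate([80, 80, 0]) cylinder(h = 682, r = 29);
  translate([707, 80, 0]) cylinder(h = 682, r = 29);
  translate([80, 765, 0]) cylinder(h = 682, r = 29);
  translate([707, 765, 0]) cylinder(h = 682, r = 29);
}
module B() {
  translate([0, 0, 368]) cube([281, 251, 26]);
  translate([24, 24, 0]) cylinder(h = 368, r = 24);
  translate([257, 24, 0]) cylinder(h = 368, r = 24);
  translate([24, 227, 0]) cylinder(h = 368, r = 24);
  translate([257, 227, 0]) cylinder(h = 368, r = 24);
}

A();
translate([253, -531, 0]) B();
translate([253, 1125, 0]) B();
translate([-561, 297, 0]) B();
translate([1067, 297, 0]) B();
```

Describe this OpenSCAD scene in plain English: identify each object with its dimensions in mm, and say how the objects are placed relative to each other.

A is a rectangular dining table. The top is 787×845×43 mm with its upper surface at z = 725 mm. It stands on four round legs of 58 mm diameter, each leg's bounding box inset 51 mm from the nearest pair of top edges, running from the floor to the underside of the top.

B is a four-legged stool. The seat is a 281×251×26 mm slab whose top surface is at z = 394 mm; four round legs, each 48 mm in diameter, run from the floor (z = 0) to the underside of the seat, each leg's axis is inset half a diameter from the nearest pair of seat edges (so the leg's bounding box is flush with the corner).

Four stools sit around the table at the −y, +y, −x, +x sides.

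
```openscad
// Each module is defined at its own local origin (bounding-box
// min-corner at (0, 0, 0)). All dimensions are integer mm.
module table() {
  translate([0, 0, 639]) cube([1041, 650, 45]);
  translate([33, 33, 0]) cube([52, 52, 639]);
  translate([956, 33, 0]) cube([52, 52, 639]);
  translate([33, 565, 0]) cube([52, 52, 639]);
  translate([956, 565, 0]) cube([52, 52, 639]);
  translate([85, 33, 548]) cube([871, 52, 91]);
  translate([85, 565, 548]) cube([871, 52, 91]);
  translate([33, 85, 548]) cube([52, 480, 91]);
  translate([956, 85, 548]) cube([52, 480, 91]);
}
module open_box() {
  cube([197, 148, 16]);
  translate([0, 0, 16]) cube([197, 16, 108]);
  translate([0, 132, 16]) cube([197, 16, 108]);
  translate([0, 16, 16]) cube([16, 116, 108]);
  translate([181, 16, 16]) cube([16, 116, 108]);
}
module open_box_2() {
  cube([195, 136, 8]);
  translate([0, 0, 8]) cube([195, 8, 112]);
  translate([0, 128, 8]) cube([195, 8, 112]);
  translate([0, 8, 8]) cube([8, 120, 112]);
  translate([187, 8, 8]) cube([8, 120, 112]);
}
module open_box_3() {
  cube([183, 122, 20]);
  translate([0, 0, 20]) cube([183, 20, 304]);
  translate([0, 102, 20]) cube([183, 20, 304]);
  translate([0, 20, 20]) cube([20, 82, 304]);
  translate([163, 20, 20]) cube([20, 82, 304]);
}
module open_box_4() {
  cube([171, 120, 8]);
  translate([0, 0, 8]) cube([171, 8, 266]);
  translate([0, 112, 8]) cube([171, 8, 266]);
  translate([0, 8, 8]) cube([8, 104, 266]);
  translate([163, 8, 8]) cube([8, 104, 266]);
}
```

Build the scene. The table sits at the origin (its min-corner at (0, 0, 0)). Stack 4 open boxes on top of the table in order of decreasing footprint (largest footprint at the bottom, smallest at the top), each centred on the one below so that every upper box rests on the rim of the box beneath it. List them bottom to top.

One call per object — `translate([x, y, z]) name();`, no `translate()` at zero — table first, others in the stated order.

table();
translate([422, 251, 684]) open_box();
translate([423, 257, 808]) open_box_2();
translate([429, 264, 928]) open_box_3();
translate([435, 265, 1252]) open_box_4();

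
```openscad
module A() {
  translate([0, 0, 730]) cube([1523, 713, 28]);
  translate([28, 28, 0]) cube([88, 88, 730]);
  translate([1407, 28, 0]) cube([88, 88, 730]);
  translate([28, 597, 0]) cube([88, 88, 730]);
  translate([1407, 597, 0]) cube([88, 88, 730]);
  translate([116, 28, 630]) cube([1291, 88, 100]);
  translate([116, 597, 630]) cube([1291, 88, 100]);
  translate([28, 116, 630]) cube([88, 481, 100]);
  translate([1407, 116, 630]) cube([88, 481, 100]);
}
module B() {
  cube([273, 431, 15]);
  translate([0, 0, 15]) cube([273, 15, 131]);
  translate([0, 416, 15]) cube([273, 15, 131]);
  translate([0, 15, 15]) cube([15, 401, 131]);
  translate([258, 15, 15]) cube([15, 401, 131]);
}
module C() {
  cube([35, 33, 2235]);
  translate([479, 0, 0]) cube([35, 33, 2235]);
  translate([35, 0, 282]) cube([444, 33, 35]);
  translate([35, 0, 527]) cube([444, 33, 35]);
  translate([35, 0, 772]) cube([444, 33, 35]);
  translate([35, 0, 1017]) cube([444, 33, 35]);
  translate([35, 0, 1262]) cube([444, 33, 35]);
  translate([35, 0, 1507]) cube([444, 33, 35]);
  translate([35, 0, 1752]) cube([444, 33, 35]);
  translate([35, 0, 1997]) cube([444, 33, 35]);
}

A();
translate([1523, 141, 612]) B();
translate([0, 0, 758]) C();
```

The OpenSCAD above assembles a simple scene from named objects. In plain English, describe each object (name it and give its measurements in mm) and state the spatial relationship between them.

A is a rectangular dining table. The top is 1523×713×28 mm with its upper surface at z = 758 mm. It stands on four 88×88 mm square legs, each inset 28 mm from the nearest pair of top edges, running from the floor to the underside of the top. Four apron rails, 88 mm thick and 100 mm tall, run between adjacent legs with their top edges flush with the underside of the top and their outer faces flush with the legs' outer faces.

B is an open storage box with external size 273×431×146 mm and wall thickness 15 mm (the base is also 15 mm thick). The base covers the whole footprint; the four walls stand on the base, with the y-facing walls full-width and the x-facing walls fitting between their inner faces.

C is a wooden ladder with two side rails of 35×33 mm section and 2235 mm height, set 514 mm apart overall. Between them run 8 rectangular rungs (33 mm deep, 35 mm thick), front faces flush with the rails' −y face. The bottom of the first rung is 282 mm above the floor and each subsequent rung is 245 mm higher than the one below.

The open box is beside the table with their tops flush at z = 758. The ladder is on top of the table.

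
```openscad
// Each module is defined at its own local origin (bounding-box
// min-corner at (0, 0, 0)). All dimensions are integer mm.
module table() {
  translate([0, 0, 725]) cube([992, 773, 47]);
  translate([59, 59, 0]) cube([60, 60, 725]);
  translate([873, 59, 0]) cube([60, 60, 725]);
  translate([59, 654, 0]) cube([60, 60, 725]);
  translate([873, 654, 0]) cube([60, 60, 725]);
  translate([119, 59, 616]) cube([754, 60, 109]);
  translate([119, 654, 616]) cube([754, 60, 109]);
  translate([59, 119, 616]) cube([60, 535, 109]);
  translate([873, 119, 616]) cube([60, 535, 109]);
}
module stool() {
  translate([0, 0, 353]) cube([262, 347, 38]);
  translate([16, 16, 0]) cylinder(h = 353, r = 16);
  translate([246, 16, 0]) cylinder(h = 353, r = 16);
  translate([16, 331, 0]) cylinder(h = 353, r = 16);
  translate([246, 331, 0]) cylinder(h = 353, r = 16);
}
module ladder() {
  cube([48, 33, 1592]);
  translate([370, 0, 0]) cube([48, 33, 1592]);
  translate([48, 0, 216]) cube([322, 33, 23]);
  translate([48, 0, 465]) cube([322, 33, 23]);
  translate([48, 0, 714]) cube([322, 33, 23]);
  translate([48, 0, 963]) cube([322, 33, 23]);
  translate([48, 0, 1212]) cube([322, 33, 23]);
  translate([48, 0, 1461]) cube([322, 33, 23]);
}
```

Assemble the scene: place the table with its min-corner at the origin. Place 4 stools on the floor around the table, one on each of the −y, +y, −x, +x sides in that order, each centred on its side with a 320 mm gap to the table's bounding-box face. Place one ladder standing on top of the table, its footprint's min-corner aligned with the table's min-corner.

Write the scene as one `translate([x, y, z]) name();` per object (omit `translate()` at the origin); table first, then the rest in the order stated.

table();
translate([365, -667, 0]) stool();
translate([365, 1093, 0]) stool();
translate([-582, 213, 0]) stool();
translate([1312, 213, 0]) stool();
translate([0, 0, 772]) ladder();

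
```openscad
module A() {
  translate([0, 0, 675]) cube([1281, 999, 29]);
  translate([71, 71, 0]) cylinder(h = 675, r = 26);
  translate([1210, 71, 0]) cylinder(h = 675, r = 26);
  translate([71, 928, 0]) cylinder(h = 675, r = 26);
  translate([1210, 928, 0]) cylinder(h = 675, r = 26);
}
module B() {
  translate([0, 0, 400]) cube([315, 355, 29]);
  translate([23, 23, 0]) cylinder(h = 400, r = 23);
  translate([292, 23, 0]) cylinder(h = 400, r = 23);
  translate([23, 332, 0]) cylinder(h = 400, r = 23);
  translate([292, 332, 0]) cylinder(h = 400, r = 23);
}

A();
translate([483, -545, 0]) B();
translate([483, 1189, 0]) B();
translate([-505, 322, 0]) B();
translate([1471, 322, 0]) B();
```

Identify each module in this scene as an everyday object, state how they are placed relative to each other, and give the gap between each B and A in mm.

A is a table. B is a stool. Four stools sit around the table at the −y, +y, −x, +x sides. The gap between each stool and the table is 190 mm.

Each stool's nearest face is 190 mm from the table's bounding box.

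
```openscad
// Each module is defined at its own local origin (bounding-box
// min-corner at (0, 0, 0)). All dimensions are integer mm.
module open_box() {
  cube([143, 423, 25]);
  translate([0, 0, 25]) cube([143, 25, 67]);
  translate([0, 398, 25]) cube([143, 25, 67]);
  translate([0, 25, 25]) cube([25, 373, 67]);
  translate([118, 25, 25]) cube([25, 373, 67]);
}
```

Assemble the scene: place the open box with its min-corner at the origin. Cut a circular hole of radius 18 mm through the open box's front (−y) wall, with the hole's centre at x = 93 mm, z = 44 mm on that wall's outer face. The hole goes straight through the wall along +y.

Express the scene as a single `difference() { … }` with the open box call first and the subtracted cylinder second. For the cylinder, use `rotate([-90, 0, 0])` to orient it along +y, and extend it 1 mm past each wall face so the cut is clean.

difference() {
  open_box();
  translate([93, -1, 44]) rotate([-90, 0, 0]) cylinder(h = 27, r = 18);
}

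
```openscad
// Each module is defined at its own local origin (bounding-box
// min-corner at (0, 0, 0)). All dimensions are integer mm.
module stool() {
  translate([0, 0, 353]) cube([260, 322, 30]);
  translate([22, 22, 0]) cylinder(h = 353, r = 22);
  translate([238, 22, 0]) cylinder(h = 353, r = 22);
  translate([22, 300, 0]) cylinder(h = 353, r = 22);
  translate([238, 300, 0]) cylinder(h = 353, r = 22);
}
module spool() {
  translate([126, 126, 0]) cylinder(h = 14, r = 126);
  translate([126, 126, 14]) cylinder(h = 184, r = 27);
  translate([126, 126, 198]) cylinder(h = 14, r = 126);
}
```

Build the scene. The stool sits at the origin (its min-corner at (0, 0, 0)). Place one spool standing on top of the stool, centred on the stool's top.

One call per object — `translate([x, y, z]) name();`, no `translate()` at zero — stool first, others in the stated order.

stool();
translate([4, 35, 383]) spool();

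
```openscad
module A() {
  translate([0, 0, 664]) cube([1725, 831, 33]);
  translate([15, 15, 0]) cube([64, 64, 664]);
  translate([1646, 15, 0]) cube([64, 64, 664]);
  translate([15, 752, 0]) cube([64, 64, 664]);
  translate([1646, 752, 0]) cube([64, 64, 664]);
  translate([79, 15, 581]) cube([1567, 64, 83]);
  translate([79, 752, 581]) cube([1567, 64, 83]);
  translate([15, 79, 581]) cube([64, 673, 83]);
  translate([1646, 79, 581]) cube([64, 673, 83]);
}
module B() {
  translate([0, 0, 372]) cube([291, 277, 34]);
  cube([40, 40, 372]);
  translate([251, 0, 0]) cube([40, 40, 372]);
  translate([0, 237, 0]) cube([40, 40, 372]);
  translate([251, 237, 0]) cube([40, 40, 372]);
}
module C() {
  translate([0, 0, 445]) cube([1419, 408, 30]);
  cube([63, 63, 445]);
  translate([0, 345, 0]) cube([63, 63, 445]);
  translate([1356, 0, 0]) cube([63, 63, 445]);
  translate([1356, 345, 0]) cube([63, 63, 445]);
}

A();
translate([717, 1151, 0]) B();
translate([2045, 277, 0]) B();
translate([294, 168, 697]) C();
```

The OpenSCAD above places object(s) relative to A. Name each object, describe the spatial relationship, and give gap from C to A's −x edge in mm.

The bench's min-x is at 294; the table's min-x is 0; gap = 294 mm.

A is a table. B is a stool. C is a bench. Two stools sit around the table at the +y, +x sides. The bench is on top of the table. The gap from the bench to the table's −x edge is 294 mm.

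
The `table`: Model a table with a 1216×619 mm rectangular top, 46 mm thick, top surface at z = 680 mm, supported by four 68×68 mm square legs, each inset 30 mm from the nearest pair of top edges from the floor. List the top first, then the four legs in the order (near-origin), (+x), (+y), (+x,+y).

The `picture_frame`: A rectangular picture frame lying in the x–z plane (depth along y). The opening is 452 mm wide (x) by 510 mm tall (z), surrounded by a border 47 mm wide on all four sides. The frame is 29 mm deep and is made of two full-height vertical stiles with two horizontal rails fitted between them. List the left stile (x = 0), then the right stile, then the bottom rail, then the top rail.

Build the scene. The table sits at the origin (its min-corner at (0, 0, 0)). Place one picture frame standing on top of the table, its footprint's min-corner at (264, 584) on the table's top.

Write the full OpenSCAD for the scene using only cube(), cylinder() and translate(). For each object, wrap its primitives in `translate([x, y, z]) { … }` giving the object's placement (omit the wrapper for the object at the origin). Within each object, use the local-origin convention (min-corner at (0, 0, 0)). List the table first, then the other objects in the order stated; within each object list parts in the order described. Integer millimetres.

translate([0, 0, 634]) cube([1216, 619, 46]);
translate([30, 30, 0]) cube([68, 68, 634]);
translate([1118, 30, 0]) cube([68, 68, 634]);
translate([30, 521, 0]) cube([68, 68, 634]);
translate([1118, 521, 0]) cube([68, 68, 634]);
translate([264, 584, 680]) {
  cube([47, 29, 604]);
  translate([499, 0, 0]) cube([47, 29, 604]);
  translate([47, 0, 0]) cube([452, 29, 47]);
  translate([47, 0, 557]) cube([452, 29, 47]);
}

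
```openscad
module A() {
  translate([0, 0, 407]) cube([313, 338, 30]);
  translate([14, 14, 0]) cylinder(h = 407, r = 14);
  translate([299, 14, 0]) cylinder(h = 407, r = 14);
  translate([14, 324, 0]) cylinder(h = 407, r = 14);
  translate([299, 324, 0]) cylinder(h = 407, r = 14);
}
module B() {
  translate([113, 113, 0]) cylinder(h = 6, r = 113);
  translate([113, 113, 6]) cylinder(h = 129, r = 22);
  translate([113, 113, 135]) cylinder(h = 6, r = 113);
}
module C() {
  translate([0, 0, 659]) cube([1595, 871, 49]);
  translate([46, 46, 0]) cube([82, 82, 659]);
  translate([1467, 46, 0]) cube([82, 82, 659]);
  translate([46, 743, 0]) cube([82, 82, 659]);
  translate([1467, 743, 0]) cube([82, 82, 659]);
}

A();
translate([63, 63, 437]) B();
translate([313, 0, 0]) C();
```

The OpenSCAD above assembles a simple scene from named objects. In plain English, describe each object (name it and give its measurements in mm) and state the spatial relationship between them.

A is a four-legged stool. The seat is a 313×338×30 mm slab whose top surface is at z = 437 mm; four round legs, each 28 mm in diameter, run from the floor (z = 0) to the underside of the seat, each leg's axis is inset half a diameter from the nearest pair of seat edges (so the leg's bounding box is flush with the corner).

B is a spool: two coaxial disc flanges of radius 113 mm and thickness 6 mm, joined by a core cylinder of radius 22 mm and height 129 mm. The lower flange rests on z = 0 and the three cylinders share a vertical axis.

C is a table: top 1595 mm (x) × 871 mm (y), 49 mm thick, upper face at z = 708 mm, on four 82×82 mm square legs, each inset 46 mm from the nearest pair of top edges, running from z = 0 to the bottom of the top.

The spool is on top of the stool. The table is against the stool's +x side, with their −y faces flush.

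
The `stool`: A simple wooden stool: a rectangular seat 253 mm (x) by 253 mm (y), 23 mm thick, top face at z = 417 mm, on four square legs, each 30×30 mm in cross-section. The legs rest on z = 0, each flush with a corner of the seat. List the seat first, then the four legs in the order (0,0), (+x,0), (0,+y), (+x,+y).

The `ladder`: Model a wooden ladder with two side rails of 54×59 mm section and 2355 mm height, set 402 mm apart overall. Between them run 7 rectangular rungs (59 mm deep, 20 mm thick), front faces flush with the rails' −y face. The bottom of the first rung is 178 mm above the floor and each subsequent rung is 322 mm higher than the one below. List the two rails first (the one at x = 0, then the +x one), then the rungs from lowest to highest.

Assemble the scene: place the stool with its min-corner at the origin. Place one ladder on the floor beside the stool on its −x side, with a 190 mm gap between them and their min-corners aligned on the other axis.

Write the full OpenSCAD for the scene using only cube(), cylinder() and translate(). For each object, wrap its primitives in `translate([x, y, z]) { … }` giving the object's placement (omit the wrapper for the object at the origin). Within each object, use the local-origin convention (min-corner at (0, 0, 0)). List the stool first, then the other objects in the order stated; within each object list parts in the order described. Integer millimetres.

translate([0, 0, 394]) cube([253, 253, 23]);
cube([30, 30, 394]);
translate([223, 0, 0]) cube([30, 30, 394]);
translate([0, 223, 0]) cube([30, 30, 394]);
translate([223, 223, 0]) cube([30, 30, 394]);
translate([-592, 0, 0]) {
  cube([54, 59, 2355]);
  translate([348, 0, 0]) cube([54, 59, 2355]);
  translate([54, 0, 178]) cube([294, 59, 20]);
  translate([54, 0, 500]) cube([294, 59, 20]);
  translate([54, 0, 822]) cube([294, 59, 20]);
  translate([54, 0, 1144]) cube([294, 59, 20]);
  translate([54, 0, 1466]) cube([294, 59, 20]);
  translate([54, 0, 1788]) cube([294, 59, 20]);
  translate([54, 0, 2110]) cube([294, 59, 20]);
}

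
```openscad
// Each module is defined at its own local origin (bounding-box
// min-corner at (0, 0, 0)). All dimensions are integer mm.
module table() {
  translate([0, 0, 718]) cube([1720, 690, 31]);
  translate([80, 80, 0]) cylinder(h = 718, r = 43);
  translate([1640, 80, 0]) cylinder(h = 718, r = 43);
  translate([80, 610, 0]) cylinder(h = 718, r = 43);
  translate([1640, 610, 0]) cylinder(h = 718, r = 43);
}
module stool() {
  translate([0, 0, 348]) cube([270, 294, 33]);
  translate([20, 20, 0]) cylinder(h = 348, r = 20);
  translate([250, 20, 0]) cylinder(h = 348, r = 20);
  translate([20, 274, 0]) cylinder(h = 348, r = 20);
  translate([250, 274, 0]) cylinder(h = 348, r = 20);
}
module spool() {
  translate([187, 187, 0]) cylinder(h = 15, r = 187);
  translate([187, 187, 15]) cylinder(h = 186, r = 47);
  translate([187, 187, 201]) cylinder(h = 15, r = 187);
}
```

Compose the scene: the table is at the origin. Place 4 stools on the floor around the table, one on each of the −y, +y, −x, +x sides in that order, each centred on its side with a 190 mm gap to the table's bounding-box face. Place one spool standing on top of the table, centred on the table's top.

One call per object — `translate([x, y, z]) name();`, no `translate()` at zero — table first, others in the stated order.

table();
translate([725, -484, 0]) stool();
translate([725, 880, 0]) stool();
translate([-460, 198, 0]) stool();
translate([1910, 198, 0]) stool();
translate([673, 158, 749]) spool();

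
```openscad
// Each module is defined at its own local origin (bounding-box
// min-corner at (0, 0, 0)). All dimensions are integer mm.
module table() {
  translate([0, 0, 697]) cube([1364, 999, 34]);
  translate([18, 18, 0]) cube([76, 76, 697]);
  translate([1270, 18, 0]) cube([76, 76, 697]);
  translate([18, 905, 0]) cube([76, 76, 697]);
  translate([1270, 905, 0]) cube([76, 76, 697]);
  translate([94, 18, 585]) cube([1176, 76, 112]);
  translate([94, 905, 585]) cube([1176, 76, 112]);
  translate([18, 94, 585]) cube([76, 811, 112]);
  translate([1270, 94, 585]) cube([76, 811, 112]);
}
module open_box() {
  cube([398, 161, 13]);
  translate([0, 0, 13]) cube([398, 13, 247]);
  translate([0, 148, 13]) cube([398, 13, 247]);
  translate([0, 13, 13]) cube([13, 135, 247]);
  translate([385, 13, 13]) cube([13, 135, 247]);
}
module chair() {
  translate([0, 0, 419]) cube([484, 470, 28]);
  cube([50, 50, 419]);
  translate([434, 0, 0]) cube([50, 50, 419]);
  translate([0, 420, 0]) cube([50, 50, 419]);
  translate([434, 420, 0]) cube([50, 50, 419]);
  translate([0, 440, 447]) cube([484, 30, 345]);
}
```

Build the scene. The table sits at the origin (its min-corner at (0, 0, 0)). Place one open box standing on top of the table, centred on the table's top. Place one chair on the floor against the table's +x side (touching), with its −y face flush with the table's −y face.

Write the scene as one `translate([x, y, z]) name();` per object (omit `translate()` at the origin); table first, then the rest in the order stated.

table();
translate([483, 419, 731]) open_box();
translate([1364, 0, 0]) chair();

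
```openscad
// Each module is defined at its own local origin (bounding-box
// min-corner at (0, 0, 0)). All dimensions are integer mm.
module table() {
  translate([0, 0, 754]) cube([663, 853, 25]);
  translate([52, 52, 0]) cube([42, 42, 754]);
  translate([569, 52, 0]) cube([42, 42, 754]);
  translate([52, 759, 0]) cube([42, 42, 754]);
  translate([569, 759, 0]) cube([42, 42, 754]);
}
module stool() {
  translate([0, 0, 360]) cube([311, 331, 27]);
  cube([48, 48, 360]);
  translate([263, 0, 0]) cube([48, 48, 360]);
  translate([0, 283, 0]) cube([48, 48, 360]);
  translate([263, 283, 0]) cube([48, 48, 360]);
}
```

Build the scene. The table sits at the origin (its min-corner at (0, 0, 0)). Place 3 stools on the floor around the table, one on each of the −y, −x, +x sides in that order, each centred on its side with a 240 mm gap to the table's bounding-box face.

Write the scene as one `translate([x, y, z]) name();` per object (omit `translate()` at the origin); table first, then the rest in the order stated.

table();
translate([176, -571, 0]) stool();
translate([-551, 261, 0]) stool();
translate([903, 261, 0]) stool();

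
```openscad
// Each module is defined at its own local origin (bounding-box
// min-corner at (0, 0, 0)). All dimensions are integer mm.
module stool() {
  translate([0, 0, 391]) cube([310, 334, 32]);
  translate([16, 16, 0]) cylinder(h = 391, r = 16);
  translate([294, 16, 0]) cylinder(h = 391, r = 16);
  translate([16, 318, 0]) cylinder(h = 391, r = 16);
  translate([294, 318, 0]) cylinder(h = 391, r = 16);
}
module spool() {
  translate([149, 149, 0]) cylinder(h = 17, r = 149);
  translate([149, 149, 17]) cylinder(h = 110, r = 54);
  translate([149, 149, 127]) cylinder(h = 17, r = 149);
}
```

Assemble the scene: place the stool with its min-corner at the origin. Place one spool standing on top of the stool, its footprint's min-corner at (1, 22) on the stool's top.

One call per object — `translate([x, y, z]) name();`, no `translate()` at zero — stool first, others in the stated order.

stool();
translate([1, 22, 423]) spool();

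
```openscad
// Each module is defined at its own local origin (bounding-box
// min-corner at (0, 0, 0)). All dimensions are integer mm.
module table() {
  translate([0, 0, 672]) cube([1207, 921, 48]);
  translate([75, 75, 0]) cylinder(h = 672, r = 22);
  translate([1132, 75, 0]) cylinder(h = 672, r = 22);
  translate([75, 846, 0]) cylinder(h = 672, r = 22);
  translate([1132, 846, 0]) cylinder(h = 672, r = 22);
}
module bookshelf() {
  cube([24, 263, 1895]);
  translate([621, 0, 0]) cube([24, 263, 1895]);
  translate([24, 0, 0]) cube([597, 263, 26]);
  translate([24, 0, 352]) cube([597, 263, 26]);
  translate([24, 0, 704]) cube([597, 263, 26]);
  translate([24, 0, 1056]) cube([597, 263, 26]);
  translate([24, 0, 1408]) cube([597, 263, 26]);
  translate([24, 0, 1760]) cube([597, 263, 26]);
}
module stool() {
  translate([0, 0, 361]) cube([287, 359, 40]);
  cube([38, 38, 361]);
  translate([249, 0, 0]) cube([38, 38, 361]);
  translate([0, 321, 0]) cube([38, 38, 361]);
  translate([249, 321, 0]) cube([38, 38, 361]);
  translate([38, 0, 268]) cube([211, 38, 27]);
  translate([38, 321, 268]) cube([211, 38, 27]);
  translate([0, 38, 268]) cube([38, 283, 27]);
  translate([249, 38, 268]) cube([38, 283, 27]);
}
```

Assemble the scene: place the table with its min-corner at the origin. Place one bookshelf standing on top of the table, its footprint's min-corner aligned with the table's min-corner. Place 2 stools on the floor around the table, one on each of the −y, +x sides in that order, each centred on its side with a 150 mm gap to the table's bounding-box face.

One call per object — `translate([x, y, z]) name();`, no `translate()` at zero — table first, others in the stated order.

table();
translate([0, 0, 720]) bookshelf();
translate([460, -509, 0]) stool();
translate([1357, 281, 0]) stool();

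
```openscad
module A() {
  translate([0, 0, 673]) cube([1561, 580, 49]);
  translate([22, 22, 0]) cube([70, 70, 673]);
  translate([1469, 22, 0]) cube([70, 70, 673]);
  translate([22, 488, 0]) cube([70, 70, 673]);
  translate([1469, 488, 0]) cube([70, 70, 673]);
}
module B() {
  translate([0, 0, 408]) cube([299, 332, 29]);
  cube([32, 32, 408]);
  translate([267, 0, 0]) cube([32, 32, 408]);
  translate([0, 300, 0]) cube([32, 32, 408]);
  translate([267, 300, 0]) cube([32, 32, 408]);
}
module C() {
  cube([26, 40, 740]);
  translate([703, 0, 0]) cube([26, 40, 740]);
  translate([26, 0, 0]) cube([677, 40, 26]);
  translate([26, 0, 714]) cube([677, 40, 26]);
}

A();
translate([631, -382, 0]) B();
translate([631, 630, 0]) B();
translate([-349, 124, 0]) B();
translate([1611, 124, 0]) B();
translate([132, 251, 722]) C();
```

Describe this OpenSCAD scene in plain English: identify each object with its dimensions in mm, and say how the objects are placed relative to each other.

A is a table with a 1561×580 mm rectangular top, 49 mm thick, top surface at z = 722 mm, supported by four 70×70 mm square legs, each inset 22 mm from the nearest pair of top edges, running from the floor.

B is a simple wooden stool: a rectangular seat 299 mm (x) by 332 mm (y), 29 mm thick, top face at z = 437 mm, on four square legs, each 32×32 mm in cross-section. The legs rest on z = 0, each flush with a corner of the seat.

C is a rectangular picture frame lying in the x–z plane (depth along y). The opening is 677 mm wide (x) by 688 mm tall (z), surrounded by a border 26 mm wide on all four sides. The frame is 40 mm deep and is made of two full-height vertical stiles with two horizontal rails fitted between them.

Four stools sit around the table at the −y, +y, −x, +x sides. The picture frame is on top of the table.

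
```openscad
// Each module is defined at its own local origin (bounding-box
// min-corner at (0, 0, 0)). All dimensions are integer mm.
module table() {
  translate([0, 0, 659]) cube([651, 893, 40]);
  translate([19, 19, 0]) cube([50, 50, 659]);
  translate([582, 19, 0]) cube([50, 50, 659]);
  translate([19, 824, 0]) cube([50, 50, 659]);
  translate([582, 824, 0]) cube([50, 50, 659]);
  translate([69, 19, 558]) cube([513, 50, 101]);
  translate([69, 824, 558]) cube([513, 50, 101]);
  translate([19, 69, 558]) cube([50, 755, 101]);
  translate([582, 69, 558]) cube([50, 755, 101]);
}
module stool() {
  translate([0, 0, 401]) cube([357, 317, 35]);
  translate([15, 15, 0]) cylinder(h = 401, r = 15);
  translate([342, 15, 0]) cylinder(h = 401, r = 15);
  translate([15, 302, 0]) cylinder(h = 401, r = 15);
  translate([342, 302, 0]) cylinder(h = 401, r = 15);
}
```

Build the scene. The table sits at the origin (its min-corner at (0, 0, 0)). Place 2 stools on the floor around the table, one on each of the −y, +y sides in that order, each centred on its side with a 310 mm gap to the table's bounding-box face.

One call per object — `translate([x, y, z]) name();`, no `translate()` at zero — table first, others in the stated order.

table();
translate([147, -627, 0]) stool();
translate([147, 1203, 0]) stool();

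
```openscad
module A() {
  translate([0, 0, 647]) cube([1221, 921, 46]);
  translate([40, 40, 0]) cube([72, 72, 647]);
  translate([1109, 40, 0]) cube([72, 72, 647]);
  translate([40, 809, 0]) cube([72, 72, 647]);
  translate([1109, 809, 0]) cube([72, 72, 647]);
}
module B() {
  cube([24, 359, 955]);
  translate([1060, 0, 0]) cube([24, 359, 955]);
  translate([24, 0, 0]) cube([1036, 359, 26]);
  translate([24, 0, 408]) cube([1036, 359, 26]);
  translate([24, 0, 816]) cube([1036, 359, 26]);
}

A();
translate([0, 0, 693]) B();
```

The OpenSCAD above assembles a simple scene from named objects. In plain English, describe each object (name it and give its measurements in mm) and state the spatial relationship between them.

A is a table with a 1221×921 mm rectangular top, 46 mm thick, top surface at z = 693 mm, supported by four 72×72 mm square legs, each inset 40 mm from the nearest pair of top edges, running from the floor.

B is an open bookshelf. Two side panels, each 24 mm thick, 359 mm deep and 955 mm tall, stand 1084 mm apart (outside-to-outside). Between them sit 3 shelves, each 26 mm thick and 359 mm deep, spanning the full gap between the sides. The bottom shelf rests on the floor (its underside at z = 0) and the clear gap between one shelf's top and the next shelf's underside is 382 mm.

The bookshelf is on top of the table.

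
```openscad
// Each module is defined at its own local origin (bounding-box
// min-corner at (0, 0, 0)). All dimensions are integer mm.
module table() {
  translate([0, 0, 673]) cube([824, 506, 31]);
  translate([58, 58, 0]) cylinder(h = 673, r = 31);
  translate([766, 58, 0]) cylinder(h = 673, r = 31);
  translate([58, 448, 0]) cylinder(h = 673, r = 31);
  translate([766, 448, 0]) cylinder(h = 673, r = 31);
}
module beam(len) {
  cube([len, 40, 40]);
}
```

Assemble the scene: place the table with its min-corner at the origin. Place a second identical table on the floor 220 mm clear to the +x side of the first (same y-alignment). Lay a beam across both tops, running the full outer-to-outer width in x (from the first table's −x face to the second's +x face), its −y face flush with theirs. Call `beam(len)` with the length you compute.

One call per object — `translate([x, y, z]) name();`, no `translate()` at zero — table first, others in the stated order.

table();
translate([1044, 0, 0]) table();
translate([0, 0, 704]) beam(1868);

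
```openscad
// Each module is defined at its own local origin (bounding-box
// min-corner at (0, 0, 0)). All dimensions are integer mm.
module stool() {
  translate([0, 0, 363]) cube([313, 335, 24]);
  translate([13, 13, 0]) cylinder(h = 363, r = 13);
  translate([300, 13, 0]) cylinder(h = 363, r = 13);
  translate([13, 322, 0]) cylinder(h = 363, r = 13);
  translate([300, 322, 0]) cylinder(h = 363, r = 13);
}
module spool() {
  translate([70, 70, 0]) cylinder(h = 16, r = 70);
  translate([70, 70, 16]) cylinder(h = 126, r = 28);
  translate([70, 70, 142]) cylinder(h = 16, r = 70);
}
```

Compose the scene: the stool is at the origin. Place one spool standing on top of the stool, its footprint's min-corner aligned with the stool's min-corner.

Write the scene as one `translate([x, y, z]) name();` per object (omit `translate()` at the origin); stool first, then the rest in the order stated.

stool();
translate([0, 0, 387]) spool();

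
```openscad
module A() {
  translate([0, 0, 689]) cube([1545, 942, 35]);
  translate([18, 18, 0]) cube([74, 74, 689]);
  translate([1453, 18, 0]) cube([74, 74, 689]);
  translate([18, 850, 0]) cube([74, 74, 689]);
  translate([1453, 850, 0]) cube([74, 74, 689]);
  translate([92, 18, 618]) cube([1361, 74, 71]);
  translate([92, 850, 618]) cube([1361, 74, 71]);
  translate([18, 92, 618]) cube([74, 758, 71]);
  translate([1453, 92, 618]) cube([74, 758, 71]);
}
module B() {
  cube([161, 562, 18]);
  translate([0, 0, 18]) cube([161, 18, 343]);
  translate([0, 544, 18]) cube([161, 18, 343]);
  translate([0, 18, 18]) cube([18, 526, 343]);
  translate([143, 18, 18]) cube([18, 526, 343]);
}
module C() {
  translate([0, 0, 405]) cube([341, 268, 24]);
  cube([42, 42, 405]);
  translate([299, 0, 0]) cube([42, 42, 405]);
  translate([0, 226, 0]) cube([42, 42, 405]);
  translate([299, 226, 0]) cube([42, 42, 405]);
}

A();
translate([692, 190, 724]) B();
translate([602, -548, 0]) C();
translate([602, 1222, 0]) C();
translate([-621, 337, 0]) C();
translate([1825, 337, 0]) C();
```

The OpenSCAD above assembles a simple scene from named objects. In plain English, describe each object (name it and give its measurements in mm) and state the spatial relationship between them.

A is a table: top 1545 mm (x) × 942 mm (y), 35 mm thick, upper face at z = 724 mm, on four 74×74 mm square legs, each inset 18 mm from the nearest pair of top edges, running from z = 0 to the bottom of the top. Four apron rails, 74 mm thick and 71 mm tall, run between adjacent legs with their top edges flush with the underside of the top and their outer faces flush with the legs' outer faces.

B is an open-topped rectangular box: outside dimensions 161×562×361 mm, with a uniform wall and base thickness of 18 mm. The base is a full 161×562 slab on the floor; four walls sit on top of the base. The front and back walls (the −y and +y sides) span the full width; the two side walls fit between them.

C is a four-legged stool. The seat is a 341×268×24 mm slab whose top surface is at z = 429 mm; four square legs, each 42×42 mm in cross-section, run from the floor (z = 0) to the underside of the seat, each flush with a corner of the seat.

The open box is on top of the table, centred. Four stools sit around the table at the −y, +y, −x, +x sides.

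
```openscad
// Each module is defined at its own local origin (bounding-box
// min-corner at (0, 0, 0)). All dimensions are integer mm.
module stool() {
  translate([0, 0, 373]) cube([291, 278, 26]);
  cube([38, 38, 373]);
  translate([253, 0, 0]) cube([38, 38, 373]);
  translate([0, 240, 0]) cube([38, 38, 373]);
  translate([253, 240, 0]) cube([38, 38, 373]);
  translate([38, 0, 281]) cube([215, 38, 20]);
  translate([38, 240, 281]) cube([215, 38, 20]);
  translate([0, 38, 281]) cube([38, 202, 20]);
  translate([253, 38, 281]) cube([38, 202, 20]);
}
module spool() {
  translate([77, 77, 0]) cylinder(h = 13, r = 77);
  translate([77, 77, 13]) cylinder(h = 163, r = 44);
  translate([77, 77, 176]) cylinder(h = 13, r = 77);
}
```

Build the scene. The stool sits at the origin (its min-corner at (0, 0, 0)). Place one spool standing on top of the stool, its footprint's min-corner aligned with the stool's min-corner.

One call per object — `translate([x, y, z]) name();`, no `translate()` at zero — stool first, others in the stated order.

stool();
translate([0, 0, 399]) spool();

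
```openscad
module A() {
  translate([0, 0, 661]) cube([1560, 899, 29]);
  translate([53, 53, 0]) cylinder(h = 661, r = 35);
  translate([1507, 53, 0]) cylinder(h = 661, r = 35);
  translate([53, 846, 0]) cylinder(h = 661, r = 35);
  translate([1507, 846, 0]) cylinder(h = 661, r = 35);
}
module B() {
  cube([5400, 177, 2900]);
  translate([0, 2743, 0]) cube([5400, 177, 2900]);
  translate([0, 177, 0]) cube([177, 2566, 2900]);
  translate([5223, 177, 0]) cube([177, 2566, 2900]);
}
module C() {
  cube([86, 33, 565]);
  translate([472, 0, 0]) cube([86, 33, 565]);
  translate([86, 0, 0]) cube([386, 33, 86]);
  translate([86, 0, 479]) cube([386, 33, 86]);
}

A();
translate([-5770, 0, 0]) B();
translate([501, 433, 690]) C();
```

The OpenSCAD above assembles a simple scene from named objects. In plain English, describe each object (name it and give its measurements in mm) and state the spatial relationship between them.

A is a rectangular dining table. The top is 1560×899×29 mm with its upper surface at z = 690 mm. It stands on four round legs of 70 mm diameter, each leg's bounding box inset 18 mm from the nearest pair of top edges, running from the floor to the underside of the top.

B is a box-shaped house frame (walls only): outside footprint 5400×2920 mm, wall height 2900 mm, wall thickness 177 mm. The two y-facing walls run the full x-width; the two x-facing walls fit between the inner faces of the y-facing walls.

C is a picture frame with a 386×393 mm rectangular opening (x by z) and a uniform 86 mm border on every side. Frame depth is 33 mm along y. It is built from two vertical stiles running the full outside height and two horizontal rails spanning the gap between the stiles.

The house frame is on the floor beside the table on its −x side. The picture frame is on top of the table, centred.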